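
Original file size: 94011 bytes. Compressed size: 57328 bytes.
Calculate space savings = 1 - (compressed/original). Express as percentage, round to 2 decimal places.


ratio = compressed/original = 57328/94011 = 0.609801
savings = 1 - ratio = 1 - 0.609801 = 0.390199
as a percentage: 0.390199 * 100 = 39.02%

Space savings = 1 - 57328/94011 = 39.02%


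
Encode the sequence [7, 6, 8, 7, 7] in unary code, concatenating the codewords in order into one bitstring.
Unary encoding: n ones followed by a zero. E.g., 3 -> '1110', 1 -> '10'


Encode each number as n ones followed by a terminating 0:
  7 -> 11111110 (8 bits)
  6 -> 1111110 (7 bits)
  8 -> 111111110 (9 bits)
  7 -> 11111110 (8 bits)
  7 -> 11111110 (8 bits)
Total length = 8 + 7 + 9 + 8 + 8 = 40 bits.

Unary([7, 6, 8, 7, 7]) = 1111111011111101111111101111111011111110 (40 bits)


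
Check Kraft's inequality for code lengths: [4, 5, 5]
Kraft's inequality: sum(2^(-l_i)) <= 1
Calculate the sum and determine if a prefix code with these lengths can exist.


Sum = 2^(-4) + 2^(-5) + 2^(-5)
    = 0.0625 + 0.03125 + 0.03125
    = 4/32 = 0.125
Since 0.125 <= 1, Kraft's inequality IS satisfied.
A prefix code with these lengths CAN exist.

Kraft sum = 0.125. Satisfied.


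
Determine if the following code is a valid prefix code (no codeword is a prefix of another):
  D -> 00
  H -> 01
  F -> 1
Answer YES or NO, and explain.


Checking each pair (does one codeword prefix another?):
  D='00' vs H='01': no prefix
  D='00' vs F='1': no prefix
  H='01' vs D='00': no prefix
  H='01' vs F='1': no prefix
  F='1' vs D='00': no prefix
  F='1' vs H='01': no prefix
No violation found over all pairs.

YES -- this is a valid prefix code. No codeword is a prefix of any other codeword.


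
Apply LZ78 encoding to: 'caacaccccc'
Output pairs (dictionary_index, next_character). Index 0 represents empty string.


LZ78 encoding steps:
Dictionary: {0: ''}
Step 1: w='' (idx 0), next='c' -> output (0, 'c'), add 'c' as idx 1
Step 2: w='' (idx 0), next='a' -> output (0, 'a'), add 'a' as idx 2
Step 3: w='a' (idx 2), next='c' -> output (2, 'c'), add 'ac' as idx 3
Step 4: w='ac' (idx 3), next='c' -> output (3, 'c'), add 'acc' as idx 4
Step 5: w='c' (idx 1), next='c' -> output (1, 'c'), add 'cc' as idx 5
Step 6: w='c' (idx 1), end of input -> output (1, '')


Encoded: [(0, 'c'), (0, 'a'), (2, 'c'), (3, 'c'), (1, 'c'), (1, '')]


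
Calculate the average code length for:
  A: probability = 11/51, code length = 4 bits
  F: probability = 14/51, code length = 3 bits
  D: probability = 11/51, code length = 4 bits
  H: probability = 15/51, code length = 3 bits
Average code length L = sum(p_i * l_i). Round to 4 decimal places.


Weighted contributions p_i * l_i:
  A: (11/51) * 4 = 44/51
  F: (14/51) * 3 = 42/51
  D: (11/51) * 4 = 44/51
  H: (15/51) * 3 = 45/51
Sum = (44 + 42 + 44 + 45)/51 = 175/51

L = 175/51 = 3.4314 bits/symbol


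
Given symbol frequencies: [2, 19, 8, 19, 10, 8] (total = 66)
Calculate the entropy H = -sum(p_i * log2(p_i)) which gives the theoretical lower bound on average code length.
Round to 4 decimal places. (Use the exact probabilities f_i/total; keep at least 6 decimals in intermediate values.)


Per-symbol terms -p_i * log2(p_i) with p_i = f_i/66:
  p = 2/66 = 0.030303: log2(p) = -5.044394, -p*log2(p) = 0.152860
  p = 19/66 = 0.287879: log2(p) = -1.796467, -p*log2(p) = 0.517165
  p = 8/66 = 0.121212: log2(p) = -3.044394, -p*log2(p) = 0.369017
  p = 19/66 = 0.287879: log2(p) = -1.796467, -p*log2(p) = 0.517165
  p = 10/66 = 0.151515: log2(p) = -2.722466, -p*log2(p) = 0.412495
  p = 8/66 = 0.121212: log2(p) = -3.044394, -p*log2(p) = 0.369017
H = 0.152860 + 0.517165 + 0.369017 + 0.517165 + 0.412495 + 0.369017 = 2.337719

H = 2.3377 bits/symbol


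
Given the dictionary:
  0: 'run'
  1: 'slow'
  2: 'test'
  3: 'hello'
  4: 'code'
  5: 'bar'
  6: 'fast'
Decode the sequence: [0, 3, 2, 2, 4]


Look up each index in the dictionary:
  0 -> 'run'
  3 -> 'hello'
  2 -> 'test'
  2 -> 'test'
  4 -> 'code'

Decoded: "run hello test test code"


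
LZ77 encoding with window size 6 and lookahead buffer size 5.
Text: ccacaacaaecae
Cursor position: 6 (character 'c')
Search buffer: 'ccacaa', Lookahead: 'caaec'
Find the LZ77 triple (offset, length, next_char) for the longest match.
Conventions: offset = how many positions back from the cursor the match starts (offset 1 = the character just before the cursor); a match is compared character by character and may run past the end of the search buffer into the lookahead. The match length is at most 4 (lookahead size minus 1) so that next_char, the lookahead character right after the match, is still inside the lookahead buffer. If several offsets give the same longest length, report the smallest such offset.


Try each offset into the search buffer:
  offset=1 (pos 5, char 'a'): match length 0
  offset=2 (pos 4, char 'a'): match length 0
  offset=3 (pos 3, char 'c'): match length 3
  offset=4 (pos 2, char 'a'): match length 0
  offset=5 (pos 1, char 'c'): match length 2
  offset=6 (pos 0, char 'c'): match length 1
Longest match has length 3 at offset 3.
next_char = character at position 6 + 3 = 9 -> 'e'

Best match: offset=3, length=3 (matching 'caa' starting at position 3)
LZ77 triple: (3, 3, 'e')


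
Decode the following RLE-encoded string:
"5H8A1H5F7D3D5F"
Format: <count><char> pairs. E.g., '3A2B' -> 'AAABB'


Expanding each <count><char> pair:
  5H -> 'HHHHH'
  8A -> 'AAAAAAAA'
  1H -> 'H'
  5F -> 'FFFFF'
  7D -> 'DDDDDDD'
  3D -> 'DDD'
  5F -> 'FFFFF'

Decoded = HHHHHAAAAAAAAHFFFFFDDDDDDDDDDFFFFF


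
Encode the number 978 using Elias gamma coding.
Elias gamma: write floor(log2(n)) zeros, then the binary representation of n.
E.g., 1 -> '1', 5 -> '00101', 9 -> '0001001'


num_bits = floor(log2(978)) + 1 = 10
leading_zeros = num_bits - 1 = 9
binary(978) = 1111010010

Elias gamma(978) = '000000000' + '1111010010' = 0000000001111010010 (19 bits)


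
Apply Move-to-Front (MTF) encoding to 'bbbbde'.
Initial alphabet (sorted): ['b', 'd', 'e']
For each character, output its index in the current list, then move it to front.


MTF encoding:
'b': index 0 in ['b', 'd', 'e'] -> ['b', 'd', 'e']
'b': index 0 in ['b', 'd', 'e'] -> ['b', 'd', 'e']
'b': index 0 in ['b', 'd', 'e'] -> ['b', 'd', 'e']
'b': index 0 in ['b', 'd', 'e'] -> ['b', 'd', 'e']
'd': index 1 in ['b', 'd', 'e'] -> ['d', 'b', 'e']
'e': index 2 in ['d', 'b', 'e'] -> ['e', 'd', 'b']


Output: [0, 0, 0, 0, 1, 2]


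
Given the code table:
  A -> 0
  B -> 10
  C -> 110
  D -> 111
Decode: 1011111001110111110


Decoding:
10 -> B
111 -> D
110 -> C
0 -> A
111 -> D
0 -> A
111 -> D
110 -> C


Result: BDCADADC


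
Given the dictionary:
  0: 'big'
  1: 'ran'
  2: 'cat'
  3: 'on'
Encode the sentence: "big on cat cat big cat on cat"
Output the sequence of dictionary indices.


Look up each word in the dictionary:
  'big' -> 0
  'on' -> 3
  'cat' -> 2
  'cat' -> 2
  'big' -> 0
  'cat' -> 2
  'on' -> 3
  'cat' -> 2

Encoded: [0, 3, 2, 2, 0, 2, 3, 2]


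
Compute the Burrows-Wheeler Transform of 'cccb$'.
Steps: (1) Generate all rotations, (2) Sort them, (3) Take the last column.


Rotations (sorted):
  0: $cccb -> last char: b
  1: b$ccc -> last char: c
  2: cb$cc -> last char: c
  3: ccb$c -> last char: c
  4: cccb$ -> last char: $


BWT = bccc$


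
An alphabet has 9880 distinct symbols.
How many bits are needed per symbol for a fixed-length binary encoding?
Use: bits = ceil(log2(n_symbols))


log2(9880) = 13.2703
Bracket: 2^13 = 8192 < 9880 <= 2^14 = 16384
So ceil(log2(9880)) = 14

bits = ceil(log2(9880)) = ceil(13.2703) = 14 bits


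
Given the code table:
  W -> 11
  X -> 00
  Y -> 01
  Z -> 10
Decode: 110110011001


Decoding:
11 -> W
01 -> Y
10 -> Z
01 -> Y
10 -> Z
01 -> Y


Result: WYZYZY


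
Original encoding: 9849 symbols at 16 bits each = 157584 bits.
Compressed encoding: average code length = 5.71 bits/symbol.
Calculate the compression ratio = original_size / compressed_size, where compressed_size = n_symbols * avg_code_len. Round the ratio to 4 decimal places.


original_size = n_symbols * orig_bits = 9849 * 16 = 157584 bits
compressed_size = n_symbols * avg_code_len = 9849 * 5.71 = 56237.79 bits
ratio = original_size / compressed_size = 157584 / 56237.79 = 2.8021

Compression ratio = 2.8021


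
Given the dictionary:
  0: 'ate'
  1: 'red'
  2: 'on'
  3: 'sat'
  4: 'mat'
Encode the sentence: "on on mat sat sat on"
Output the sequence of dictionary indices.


Look up each word in the dictionary:
  'on' -> 2
  'on' -> 2
  'mat' -> 4
  'sat' -> 3
  'sat' -> 3
  'on' -> 2

Encoded: [2, 2, 4, 3, 3, 2]


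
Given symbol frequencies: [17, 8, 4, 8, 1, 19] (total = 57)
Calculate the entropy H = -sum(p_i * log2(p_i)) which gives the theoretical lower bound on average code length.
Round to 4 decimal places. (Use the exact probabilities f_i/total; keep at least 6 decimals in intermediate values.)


Per-symbol terms -p_i * log2(p_i) with p_i = f_i/57:
  p = 17/57 = 0.298246: log2(p) = -1.745427, -p*log2(p) = 0.520566
  p = 8/57 = 0.140351: log2(p) = -2.832890, -p*log2(p) = 0.397599
  p = 4/57 = 0.070175: log2(p) = -3.832890, -p*log2(p) = 0.268975
  p = 8/57 = 0.140351: log2(p) = -2.832890, -p*log2(p) = 0.397599
  p = 1/57 = 0.017544: log2(p) = -5.832890, -p*log2(p) = 0.102331
  p = 19/57 = 0.333333: log2(p) = -1.584963, -p*log2(p) = 0.528321
H = 0.520566 + 0.397599 + 0.268975 + 0.397599 + 0.102331 + 0.528321 = 2.215391

H = 2.2154 bits/symbol


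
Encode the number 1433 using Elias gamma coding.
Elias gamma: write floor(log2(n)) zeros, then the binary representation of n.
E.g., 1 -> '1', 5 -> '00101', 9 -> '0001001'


num_bits = floor(log2(1433)) + 1 = 11
leading_zeros = num_bits - 1 = 10
binary(1433) = 10110011001

Elias gamma(1433) = '0000000000' + '10110011001' = 000000000010110011001 (21 bits)


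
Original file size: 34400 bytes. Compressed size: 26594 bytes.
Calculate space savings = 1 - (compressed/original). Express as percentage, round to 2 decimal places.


ratio = compressed/original = 26594/34400 = 0.773081
savings = 1 - ratio = 1 - 0.773081 = 0.226919
as a percentage: 0.226919 * 100 = 22.69%

Space savings = 1 - 26594/34400 = 22.69%


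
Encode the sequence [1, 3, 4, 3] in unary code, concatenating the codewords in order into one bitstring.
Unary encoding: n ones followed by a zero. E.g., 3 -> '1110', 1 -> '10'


Encode each number as n ones followed by a terminating 0:
  1 -> 10 (2 bits)
  3 -> 1110 (4 bits)
  4 -> 11110 (5 bits)
  3 -> 1110 (4 bits)
Total length = 2 + 4 + 5 + 4 = 15 bits.

Unary([1, 3, 4, 3]) = 101110111101110 (15 bits)


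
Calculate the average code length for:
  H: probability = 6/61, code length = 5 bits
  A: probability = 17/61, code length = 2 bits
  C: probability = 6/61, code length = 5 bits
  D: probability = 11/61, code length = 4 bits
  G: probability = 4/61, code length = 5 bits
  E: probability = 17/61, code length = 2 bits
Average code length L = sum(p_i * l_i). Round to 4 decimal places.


Weighted contributions p_i * l_i:
  H: (6/61) * 5 = 30/61
  A: (17/61) * 2 = 34/61
  C: (6/61) * 5 = 30/61
  D: (11/61) * 4 = 44/61
  G: (4/61) * 5 = 20/61
  E: (17/61) * 2 = 34/61
Sum = (30 + 34 + 30 + 44 + 20 + 34)/61 = 192/61

L = 192/61 = 3.1475 bits/symbol


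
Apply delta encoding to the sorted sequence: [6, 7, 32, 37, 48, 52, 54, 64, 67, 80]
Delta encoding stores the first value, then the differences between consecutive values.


First value: 6
Deltas:
  7 - 6 = 1
  32 - 7 = 25
  37 - 32 = 5
  48 - 37 = 11
  52 - 48 = 4
  54 - 52 = 2
  64 - 54 = 10
  67 - 64 = 3
  80 - 67 = 13


Delta encoded: [6, 1, 25, 5, 11, 4, 2, 10, 3, 13]


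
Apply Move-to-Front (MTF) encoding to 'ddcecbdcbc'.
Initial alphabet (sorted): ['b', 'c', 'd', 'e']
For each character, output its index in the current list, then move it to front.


MTF encoding:
'd': index 2 in ['b', 'c', 'd', 'e'] -> ['d', 'b', 'c', 'e']
'd': index 0 in ['d', 'b', 'c', 'e'] -> ['d', 'b', 'c', 'e']
'c': index 2 in ['d', 'b', 'c', 'e'] -> ['c', 'd', 'b', 'e']
'e': index 3 in ['c', 'd', 'b', 'e'] -> ['e', 'c', 'd', 'b']
'c': index 1 in ['e', 'c', 'd', 'b'] -> ['c', 'e', 'd', 'b']
'b': index 3 in ['c', 'e', 'd', 'b'] -> ['b', 'c', 'e', 'd']
'd': index 3 in ['b', 'c', 'e', 'd'] -> ['d', 'b', 'c', 'e']
'c': index 2 in ['d', 'b', 'c', 'e'] -> ['c', 'd', 'b', 'e']
'b': index 2 in ['c', 'd', 'b', 'e'] -> ['b', 'c', 'd', 'e']
'c': index 1 in ['b', 'c', 'd', 'e'] -> ['c', 'b', 'd', 'e']


Output: [2, 0, 2, 3, 1, 3, 3, 2, 2, 1]


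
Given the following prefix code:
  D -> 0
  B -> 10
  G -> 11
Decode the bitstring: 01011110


Decoding step by step:
Bits 0 -> D
Bits 10 -> B
Bits 11 -> G
Bits 11 -> G
Bits 0 -> D


Decoded message: DBGGD


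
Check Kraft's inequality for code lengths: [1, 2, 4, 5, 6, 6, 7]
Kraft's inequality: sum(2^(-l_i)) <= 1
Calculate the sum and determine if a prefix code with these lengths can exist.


Sum = 2^(-1) + 2^(-2) + 2^(-4) + 2^(-5) + 2^(-6) + 2^(-6) + 2^(-7)
    = 0.5 + 0.25 + 0.0625 + 0.03125 + 0.015625 + 0.015625 + 0.0078125
    = 113/128 = 0.8828125
Since 0.8828125 <= 1, Kraft's inequality IS satisfied.
A prefix code with these lengths CAN exist.

Kraft sum = 0.8828125. Satisfied.


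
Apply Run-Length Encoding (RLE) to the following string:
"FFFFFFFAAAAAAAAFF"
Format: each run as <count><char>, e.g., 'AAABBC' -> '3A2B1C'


Scanning runs left to right:
  i=0: run of 'F' x 7 -> '7F'
  i=7: run of 'A' x 8 -> '8A'
  i=15: run of 'F' x 2 -> '2F'

RLE = 7F8A2F


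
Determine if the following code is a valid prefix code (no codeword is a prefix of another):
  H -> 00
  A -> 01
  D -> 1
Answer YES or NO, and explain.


Checking each pair (does one codeword prefix another?):
  H='00' vs A='01': no prefix
  H='00' vs D='1': no prefix
  A='01' vs H='00': no prefix
  A='01' vs D='1': no prefix
  D='1' vs H='00': no prefix
  D='1' vs A='01': no prefix
No violation found over all pairs.

YES -- this is a valid prefix code. No codeword is a prefix of any other codeword.


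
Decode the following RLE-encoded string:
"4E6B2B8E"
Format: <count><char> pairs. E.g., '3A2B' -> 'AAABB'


Expanding each <count><char> pair:
  4E -> 'EEEE'
  6B -> 'BBBBBB'
  2B -> 'BB'
  8E -> 'EEEEEEEE'

Decoded = EEEEBBBBBBBBEEEEEEEE


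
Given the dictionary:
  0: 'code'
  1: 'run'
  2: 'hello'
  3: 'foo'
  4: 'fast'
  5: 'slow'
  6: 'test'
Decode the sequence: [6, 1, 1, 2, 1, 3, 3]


Look up each index in the dictionary:
  6 -> 'test'
  1 -> 'run'
  1 -> 'run'
  2 -> 'hello'
  1 -> 'run'
  3 -> 'foo'
  3 -> 'foo'

Decoded: "test run run hello run foo foo"


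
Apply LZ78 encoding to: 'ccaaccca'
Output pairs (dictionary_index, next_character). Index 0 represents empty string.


LZ78 encoding steps:
Dictionary: {0: ''}
Step 1: w='' (idx 0), next='c' -> output (0, 'c'), add 'c' as idx 1
Step 2: w='c' (idx 1), next='a' -> output (1, 'a'), add 'ca' as idx 2
Step 3: w='' (idx 0), next='a' -> output (0, 'a'), add 'a' as idx 3
Step 4: w='c' (idx 1), next='c' -> output (1, 'c'), add 'cc' as idx 4
Step 5: w='ca' (idx 2), end of input -> output (2, '')


Encoded: [(0, 'c'), (1, 'a'), (0, 'a'), (1, 'c'), (2, '')]


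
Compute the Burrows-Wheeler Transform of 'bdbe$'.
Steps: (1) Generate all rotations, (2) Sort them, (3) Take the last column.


Rotations (sorted):
  0: $bdbe -> last char: e
  1: bdbe$ -> last char: $
  2: be$bd -> last char: d
  3: dbe$b -> last char: b
  4: e$bdb -> last char: b


BWT = e$dbb


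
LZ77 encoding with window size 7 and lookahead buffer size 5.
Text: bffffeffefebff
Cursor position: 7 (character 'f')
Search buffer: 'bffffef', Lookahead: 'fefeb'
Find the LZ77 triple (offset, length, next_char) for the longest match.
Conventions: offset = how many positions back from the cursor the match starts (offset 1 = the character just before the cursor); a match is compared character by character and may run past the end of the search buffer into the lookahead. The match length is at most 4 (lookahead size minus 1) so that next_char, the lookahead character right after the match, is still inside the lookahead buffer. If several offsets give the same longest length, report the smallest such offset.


Try each offset into the search buffer:
  offset=1 (pos 6, char 'f'): match length 1
  offset=2 (pos 5, char 'e'): match length 0
  offset=3 (pos 4, char 'f'): match length 3
  offset=4 (pos 3, char 'f'): match length 1
  offset=5 (pos 2, char 'f'): match length 1
  offset=6 (pos 1, char 'f'): match length 1
  offset=7 (pos 0, char 'b'): match length 0
Longest match has length 3 at offset 3.
next_char = character at position 7 + 3 = 10 -> 'e'

Best match: offset=3, length=3 (matching 'fef' starting at position 4)
LZ77 triple: (3, 3, 'e')


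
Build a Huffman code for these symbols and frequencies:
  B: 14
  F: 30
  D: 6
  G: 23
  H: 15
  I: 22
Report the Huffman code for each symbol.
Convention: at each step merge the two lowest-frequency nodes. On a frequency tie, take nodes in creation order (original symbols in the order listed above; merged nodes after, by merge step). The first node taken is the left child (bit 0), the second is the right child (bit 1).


Huffman tree construction:
Step 1: Merge D(6) + B(14) = 20
Step 2: Merge H(15) + (D+B)(20) = 35
Step 3: Merge I(22) + G(23) = 45
Step 4: Merge F(30) + (H+(D+B))(35) = 65
Step 5: Merge (I+G)(45) + (F+(H+(D+B)))(65) = 110
Read each symbol's code off the tree from the root (left child = 0, right child = 1).

Codes:
  B: 1111 (length 4)
  F: 10 (length 2)
  D: 1110 (length 4)
  G: 01 (length 2)
  H: 110 (length 3)
  I: 00 (length 2)
Average code length: 275/110 = 2.5000 bits/symbol


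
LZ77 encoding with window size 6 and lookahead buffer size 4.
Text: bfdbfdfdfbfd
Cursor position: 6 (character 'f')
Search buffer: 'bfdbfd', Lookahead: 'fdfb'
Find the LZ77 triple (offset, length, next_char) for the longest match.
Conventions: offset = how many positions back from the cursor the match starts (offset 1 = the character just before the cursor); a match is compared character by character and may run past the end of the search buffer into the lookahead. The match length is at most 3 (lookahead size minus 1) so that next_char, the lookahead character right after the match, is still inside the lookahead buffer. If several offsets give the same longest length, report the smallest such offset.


Try each offset into the search buffer:
  offset=1 (pos 5, char 'd'): match length 0
  offset=2 (pos 4, char 'f'): match length 3
  offset=3 (pos 3, char 'b'): match length 0
  offset=4 (pos 2, char 'd'): match length 0
  offset=5 (pos 1, char 'f'): match length 2
  offset=6 (pos 0, char 'b'): match length 0
Longest match has length 3 at offset 2.
next_char = character at position 6 + 3 = 9 -> 'b'

Best match: offset=2, length=3 (matching 'fdf' starting at position 4)
LZ77 triple: (2, 3, 'b')


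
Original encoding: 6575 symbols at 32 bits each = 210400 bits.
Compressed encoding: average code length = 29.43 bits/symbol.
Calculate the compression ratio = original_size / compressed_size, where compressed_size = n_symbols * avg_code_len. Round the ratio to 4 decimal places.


original_size = n_symbols * orig_bits = 6575 * 32 = 210400 bits
compressed_size = n_symbols * avg_code_len = 6575 * 29.43 = 193502.25 bits
ratio = original_size / compressed_size = 210400 / 193502.25 = 1.0873

Compression ratio = 1.0873


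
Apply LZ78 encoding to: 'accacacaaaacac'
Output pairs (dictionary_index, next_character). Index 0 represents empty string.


LZ78 encoding steps:
Dictionary: {0: ''}
Step 1: w='' (idx 0), next='a' -> output (0, 'a'), add 'a' as idx 1
Step 2: w='' (idx 0), next='c' -> output (0, 'c'), add 'c' as idx 2
Step 3: w='c' (idx 2), next='a' -> output (2, 'a'), add 'ca' as idx 3
Step 4: w='ca' (idx 3), next='c' -> output (3, 'c'), add 'cac' as idx 4
Step 5: w='a' (idx 1), next='a' -> output (1, 'a'), add 'aa' as idx 5
Step 6: w='aa' (idx 5), next='c' -> output (5, 'c'), add 'aac' as idx 6
Step 7: w='a' (idx 1), next='c' -> output (1, 'c'), add 'ac' as idx 7


Encoded: [(0, 'a'), (0, 'c'), (2, 'a'), (3, 'c'), (1, 'a'), (5, 'c'), (1, 'c')]


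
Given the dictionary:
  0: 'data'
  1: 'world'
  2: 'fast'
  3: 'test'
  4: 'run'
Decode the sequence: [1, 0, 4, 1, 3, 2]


Look up each index in the dictionary:
  1 -> 'world'
  0 -> 'data'
  4 -> 'run'
  1 -> 'world'
  3 -> 'test'
  2 -> 'fast'

Decoded: "world data run world test fast"


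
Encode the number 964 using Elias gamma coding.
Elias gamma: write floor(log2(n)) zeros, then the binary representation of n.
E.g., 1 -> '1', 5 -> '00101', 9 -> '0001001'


num_bits = floor(log2(964)) + 1 = 10
leading_zeros = num_bits - 1 = 9
binary(964) = 1111000100

Elias gamma(964) = '000000000' + '1111000100' = 0000000001111000100 (19 bits)


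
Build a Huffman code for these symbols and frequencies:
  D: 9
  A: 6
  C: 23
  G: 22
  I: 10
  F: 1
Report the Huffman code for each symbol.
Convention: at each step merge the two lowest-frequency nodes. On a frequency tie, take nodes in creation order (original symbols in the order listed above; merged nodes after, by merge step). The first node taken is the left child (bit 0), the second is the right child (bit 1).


Huffman tree construction:
Step 1: Merge F(1) + A(6) = 7
Step 2: Merge (F+A)(7) + D(9) = 16
Step 3: Merge I(10) + ((F+A)+D)(16) = 26
Step 4: Merge G(22) + C(23) = 45
Step 5: Merge (I+((F+A)+D))(26) + (G+C)(45) = 71
Read each symbol's code off the tree from the root (left child = 0, right child = 1).

Codes:
  D: 011 (length 3)
  A: 0101 (length 4)
  C: 11 (length 2)
  G: 10 (length 2)
  I: 00 (length 2)
  F: 0100 (length 4)
Average code length: 165/71 = 2.3239 bits/symbol


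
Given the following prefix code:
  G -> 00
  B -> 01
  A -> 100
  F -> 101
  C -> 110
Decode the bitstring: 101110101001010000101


Decoding step by step:
Bits 101 -> F
Bits 110 -> C
Bits 101 -> F
Bits 00 -> G
Bits 101 -> F
Bits 00 -> G
Bits 00 -> G
Bits 101 -> F


Decoded message: FCFGFGGF


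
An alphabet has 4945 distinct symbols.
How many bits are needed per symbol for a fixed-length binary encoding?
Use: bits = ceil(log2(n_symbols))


log2(4945) = 12.2718
Bracket: 2^12 = 4096 < 4945 <= 2^13 = 8192
So ceil(log2(4945)) = 13

bits = ceil(log2(4945)) = ceil(12.2718) = 13 bits


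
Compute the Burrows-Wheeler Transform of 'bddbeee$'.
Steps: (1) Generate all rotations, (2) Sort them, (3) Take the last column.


Rotations (sorted):
  0: $bddbeee -> last char: e
  1: bddbeee$ -> last char: $
  2: beee$bdd -> last char: d
  3: dbeee$bd -> last char: d
  4: ddbeee$b -> last char: b
  5: e$bddbee -> last char: e
  6: ee$bddbe -> last char: e
  7: eee$bddb -> last char: b


BWT = e$ddbeeb


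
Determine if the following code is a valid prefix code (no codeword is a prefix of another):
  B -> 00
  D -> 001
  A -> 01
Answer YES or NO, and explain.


Checking each pair (does one codeword prefix another?):
  B='00' vs D='001': prefix -- VIOLATION

NO -- this is NOT a valid prefix code. B (00) is a prefix of D (001).


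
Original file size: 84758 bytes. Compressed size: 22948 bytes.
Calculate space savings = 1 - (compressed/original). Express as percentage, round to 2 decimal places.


ratio = compressed/original = 22948/84758 = 0.270747
savings = 1 - ratio = 1 - 0.270747 = 0.729253
as a percentage: 0.729253 * 100 = 72.93%

Space savings = 1 - 22948/84758 = 72.93%


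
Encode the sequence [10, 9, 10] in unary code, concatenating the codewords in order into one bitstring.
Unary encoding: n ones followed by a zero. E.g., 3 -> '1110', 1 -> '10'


Encode each number as n ones followed by a terminating 0:
  10 -> 11111111110 (11 bits)
  9 -> 1111111110 (10 bits)
  10 -> 11111111110 (11 bits)
Total length = 11 + 10 + 11 = 32 bits.

Unary([10, 9, 10]) = 11111111110111111111011111111110 (32 bits)


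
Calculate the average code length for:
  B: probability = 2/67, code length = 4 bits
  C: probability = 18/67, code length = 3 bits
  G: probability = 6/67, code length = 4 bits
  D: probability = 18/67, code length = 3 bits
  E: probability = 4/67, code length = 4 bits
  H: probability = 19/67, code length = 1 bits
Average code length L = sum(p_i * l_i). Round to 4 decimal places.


Weighted contributions p_i * l_i:
  B: (2/67) * 4 = 8/67
  C: (18/67) * 3 = 54/67
  G: (6/67) * 4 = 24/67
  D: (18/67) * 3 = 54/67
  E: (4/67) * 4 = 16/67
  H: (19/67) * 1 = 19/67
Sum = (8 + 54 + 24 + 54 + 16 + 19)/67 = 175/67

L = 175/67 = 2.6119 bits/symbol


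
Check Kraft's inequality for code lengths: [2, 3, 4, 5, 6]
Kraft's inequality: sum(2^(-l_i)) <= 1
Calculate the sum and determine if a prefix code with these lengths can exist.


Sum = 2^(-2) + 2^(-3) + 2^(-4) + 2^(-5) + 2^(-6)
    = 0.25 + 0.125 + 0.0625 + 0.03125 + 0.015625
    = 31/64 = 0.484375
Since 0.484375 <= 1, Kraft's inequality IS satisfied.
A prefix code with these lengths CAN exist.

Kraft sum = 0.484375. Satisfied.


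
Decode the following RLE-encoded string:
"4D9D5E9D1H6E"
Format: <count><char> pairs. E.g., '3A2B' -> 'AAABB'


Expanding each <count><char> pair:
  4D -> 'DDDD'
  9D -> 'DDDDDDDDD'
  5E -> 'EEEEE'
  9D -> 'DDDDDDDDD'
  1H -> 'H'
  6E -> 'EEEEEE'

Decoded = DDDDDDDDDDDDDEEEEEDDDDDDDDDHEEEEEE


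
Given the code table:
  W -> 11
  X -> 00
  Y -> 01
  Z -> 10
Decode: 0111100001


Decoding:
01 -> Y
11 -> W
10 -> Z
00 -> X
01 -> Y


Result: YWZXY


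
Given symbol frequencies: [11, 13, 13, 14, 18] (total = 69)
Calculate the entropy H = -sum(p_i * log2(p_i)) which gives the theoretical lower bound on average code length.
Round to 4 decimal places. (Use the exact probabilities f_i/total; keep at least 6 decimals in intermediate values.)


Per-symbol terms -p_i * log2(p_i) with p_i = f_i/69:
  p = 11/69 = 0.159420: log2(p) = -2.649093, -p*log2(p) = 0.422319
  p = 13/69 = 0.188406: log2(p) = -2.408085, -p*log2(p) = 0.453697
  p = 13/69 = 0.188406: log2(p) = -2.408085, -p*log2(p) = 0.453697
  p = 14/69 = 0.202899: log2(p) = -2.301170, -p*log2(p) = 0.466904
  p = 18/69 = 0.260870: log2(p) = -1.938599, -p*log2(p) = 0.505722
H = 0.422319 + 0.453697 + 0.453697 + 0.466904 + 0.505722 = 2.302339

H = 2.3023 bits/symbol


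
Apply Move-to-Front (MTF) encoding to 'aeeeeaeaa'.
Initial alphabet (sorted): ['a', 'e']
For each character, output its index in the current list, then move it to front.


MTF encoding:
'a': index 0 in ['a', 'e'] -> ['a', 'e']
'e': index 1 in ['a', 'e'] -> ['e', 'a']
'e': index 0 in ['e', 'a'] -> ['e', 'a']
'e': index 0 in ['e', 'a'] -> ['e', 'a']
'e': index 0 in ['e', 'a'] -> ['e', 'a']
'a': index 1 in ['e', 'a'] -> ['a', 'e']
'e': index 1 in ['a', 'e'] -> ['e', 'a']
'a': index 1 in ['e', 'a'] -> ['a', 'e']
'a': index 0 in ['a', 'e'] -> ['a', 'e']


Output: [0, 1, 0, 0, 0, 1, 1, 1, 0]


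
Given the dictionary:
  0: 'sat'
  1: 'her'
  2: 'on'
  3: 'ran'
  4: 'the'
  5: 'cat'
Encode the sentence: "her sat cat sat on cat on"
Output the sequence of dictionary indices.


Look up each word in the dictionary:
  'her' -> 1
  'sat' -> 0
  'cat' -> 5
  'sat' -> 0
  'on' -> 2
  'cat' -> 5
  'on' -> 2

Encoded: [1, 0, 5, 0, 2, 5, 2]


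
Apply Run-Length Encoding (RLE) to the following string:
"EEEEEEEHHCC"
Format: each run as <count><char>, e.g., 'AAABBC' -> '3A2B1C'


Scanning runs left to right:
  i=0: run of 'E' x 7 -> '7E'
  i=7: run of 'H' x 2 -> '2H'
  i=9: run of 'C' x 2 -> '2C'

RLE = 7E2H2C


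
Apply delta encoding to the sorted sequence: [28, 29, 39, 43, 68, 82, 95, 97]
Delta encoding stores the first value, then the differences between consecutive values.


First value: 28
Deltas:
  29 - 28 = 1
  39 - 29 = 10
  43 - 39 = 4
  68 - 43 = 25
  82 - 68 = 14
  95 - 82 = 13
  97 - 95 = 2


Delta encoded: [28, 1, 10, 4, 25, 14, 13, 2]


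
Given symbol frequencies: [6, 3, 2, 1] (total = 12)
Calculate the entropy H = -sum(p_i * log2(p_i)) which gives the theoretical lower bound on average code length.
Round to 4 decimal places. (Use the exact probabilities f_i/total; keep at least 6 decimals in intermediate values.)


Per-symbol terms -p_i * log2(p_i) with p_i = f_i/12:
  p = 6/12 = 0.500000: log2(p) = -1.000000, -p*log2(p) = 0.500000
  p = 3/12 = 0.250000: log2(p) = -2.000000, -p*log2(p) = 0.500000
  p = 2/12 = 0.166667: log2(p) = -2.584963, -p*log2(p) = 0.430827
  p = 1/12 = 0.083333: log2(p) = -3.584963, -p*log2(p) = 0.298747
H = 0.500000 + 0.500000 + 0.430827 + 0.298747 = 1.729574

H = 1.7296 bits/symbol


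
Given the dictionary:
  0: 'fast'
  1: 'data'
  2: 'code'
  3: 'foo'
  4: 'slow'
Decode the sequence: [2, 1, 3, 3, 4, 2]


Look up each index in the dictionary:
  2 -> 'code'
  1 -> 'data'
  3 -> 'foo'
  3 -> 'foo'
  4 -> 'slow'
  2 -> 'code'

Decoded: "code data foo foo slow code"


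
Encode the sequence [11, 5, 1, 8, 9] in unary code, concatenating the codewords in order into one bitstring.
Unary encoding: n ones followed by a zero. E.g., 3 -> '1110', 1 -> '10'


Encode each number as n ones followed by a terminating 0:
  11 -> 111111111110 (12 bits)
  5 -> 111110 (6 bits)
  1 -> 10 (2 bits)
  8 -> 111111110 (9 bits)
  9 -> 1111111110 (10 bits)
Total length = 12 + 6 + 2 + 9 + 10 = 39 bits.

Unary([11, 5, 1, 8, 9]) = 111111111110111110101111111101111111110 (39 bits)


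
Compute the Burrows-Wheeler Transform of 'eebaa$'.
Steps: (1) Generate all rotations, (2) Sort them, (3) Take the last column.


Rotations (sorted):
  0: $eebaa -> last char: a
  1: a$eeba -> last char: a
  2: aa$eeb -> last char: b
  3: baa$ee -> last char: e
  4: ebaa$e -> last char: e
  5: eebaa$ -> last char: $


BWT = aabee$


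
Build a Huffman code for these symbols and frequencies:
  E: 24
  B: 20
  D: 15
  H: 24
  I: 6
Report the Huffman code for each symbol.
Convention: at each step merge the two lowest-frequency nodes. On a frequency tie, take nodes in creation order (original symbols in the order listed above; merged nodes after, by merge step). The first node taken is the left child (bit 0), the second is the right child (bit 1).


Huffman tree construction:
Step 1: Merge I(6) + D(15) = 21
Step 2: Merge B(20) + (I+D)(21) = 41
Step 3: Merge E(24) + H(24) = 48
Step 4: Merge (B+(I+D))(41) + (E+H)(48) = 89
Read each symbol's code off the tree from the root (left child = 0, right child = 1).

Codes:
  E: 10 (length 2)
  B: 00 (length 2)
  D: 011 (length 3)
  H: 11 (length 2)
  I: 010 (length 3)
Average code length: 199/89 = 2.2360 bits/symbol


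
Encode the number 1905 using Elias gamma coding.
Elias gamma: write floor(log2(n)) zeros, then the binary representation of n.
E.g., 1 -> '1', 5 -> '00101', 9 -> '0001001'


num_bits = floor(log2(1905)) + 1 = 11
leading_zeros = num_bits - 1 = 10
binary(1905) = 11101110001

Elias gamma(1905) = '0000000000' + '11101110001' = 000000000011101110001 (21 bits)


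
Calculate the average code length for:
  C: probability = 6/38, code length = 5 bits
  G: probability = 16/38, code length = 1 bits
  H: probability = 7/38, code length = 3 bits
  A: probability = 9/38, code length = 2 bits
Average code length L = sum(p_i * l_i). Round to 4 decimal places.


Weighted contributions p_i * l_i:
  C: (6/38) * 5 = 30/38
  G: (16/38) * 1 = 16/38
  H: (7/38) * 3 = 21/38
  A: (9/38) * 2 = 18/38
Sum = (30 + 16 + 21 + 18)/38 = 85/38

L = 85/38 = 2.2368 bits/symbol


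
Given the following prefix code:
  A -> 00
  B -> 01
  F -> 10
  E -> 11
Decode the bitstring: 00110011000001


Decoding step by step:
Bits 00 -> A
Bits 11 -> E
Bits 00 -> A
Bits 11 -> E
Bits 00 -> A
Bits 00 -> A
Bits 01 -> B


Decoded message: AEAEAAB


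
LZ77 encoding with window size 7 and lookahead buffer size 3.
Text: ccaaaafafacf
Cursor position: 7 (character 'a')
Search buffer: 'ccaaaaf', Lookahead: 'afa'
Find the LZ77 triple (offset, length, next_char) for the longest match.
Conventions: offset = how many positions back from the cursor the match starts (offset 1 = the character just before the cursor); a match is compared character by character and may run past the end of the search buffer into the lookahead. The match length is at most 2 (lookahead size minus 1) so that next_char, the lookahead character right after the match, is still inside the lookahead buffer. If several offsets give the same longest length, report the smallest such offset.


Try each offset into the search buffer:
  offset=1 (pos 6, char 'f'): match length 0
  offset=2 (pos 5, char 'a'): match length 2
  offset=3 (pos 4, char 'a'): match length 1
  offset=4 (pos 3, char 'a'): match length 1
  offset=5 (pos 2, char 'a'): match length 1
  offset=6 (pos 1, char 'c'): match length 0
  offset=7 (pos 0, char 'c'): match length 0
Longest match has length 2 at offset 2.
next_char = character at position 7 + 2 = 9 -> 'a'

Best match: offset=2, length=2 (matching 'af' starting at position 5)
LZ77 triple: (2, 2, 'a')


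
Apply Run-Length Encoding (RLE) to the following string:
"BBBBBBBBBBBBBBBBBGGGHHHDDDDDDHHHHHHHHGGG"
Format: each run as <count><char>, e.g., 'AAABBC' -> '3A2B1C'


Scanning runs left to right:
  i=0: run of 'B' x 17 -> '17B'
  i=17: run of 'G' x 3 -> '3G'
  i=20: run of 'H' x 3 -> '3H'
  i=23: run of 'D' x 6 -> '6D'
  i=29: run of 'H' x 8 -> '8H'
  i=37: run of 'G' x 3 -> '3G'

RLE = 17B3G3H6D8H3G


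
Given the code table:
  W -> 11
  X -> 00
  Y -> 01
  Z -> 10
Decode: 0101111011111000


Decoding:
01 -> Y
01 -> Y
11 -> W
10 -> Z
11 -> W
11 -> W
10 -> Z
00 -> X


Result: YYWZWWZX


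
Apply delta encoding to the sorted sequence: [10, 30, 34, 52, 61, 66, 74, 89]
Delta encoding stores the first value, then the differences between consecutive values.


First value: 10
Deltas:
  30 - 10 = 20
  34 - 30 = 4
  52 - 34 = 18
  61 - 52 = 9
  66 - 61 = 5
  74 - 66 = 8
  89 - 74 = 15


Delta encoded: [10, 20, 4, 18, 9, 5, 8, 15]


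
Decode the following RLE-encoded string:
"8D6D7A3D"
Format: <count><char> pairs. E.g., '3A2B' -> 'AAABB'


Expanding each <count><char> pair:
  8D -> 'DDDDDDDD'
  6D -> 'DDDDDD'
  7A -> 'AAAAAAA'
  3D -> 'DDD'

Decoded = DDDDDDDDDDDDDDAAAAAAADDD


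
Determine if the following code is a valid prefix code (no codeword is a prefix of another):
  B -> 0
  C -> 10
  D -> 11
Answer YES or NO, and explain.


Checking each pair (does one codeword prefix another?):
  B='0' vs C='10': no prefix
  B='0' vs D='11': no prefix
  C='10' vs B='0': no prefix
  C='10' vs D='11': no prefix
  D='11' vs B='0': no prefix
  D='11' vs C='10': no prefix
No violation found over all pairs.

YES -- this is a valid prefix code. No codeword is a prefix of any other codeword.


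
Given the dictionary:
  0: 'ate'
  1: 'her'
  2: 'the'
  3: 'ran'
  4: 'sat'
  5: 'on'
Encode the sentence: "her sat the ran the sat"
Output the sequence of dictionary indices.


Look up each word in the dictionary:
  'her' -> 1
  'sat' -> 4
  'the' -> 2
  'ran' -> 3
  'the' -> 2
  'sat' -> 4

Encoded: [1, 4, 2, 3, 2, 4]


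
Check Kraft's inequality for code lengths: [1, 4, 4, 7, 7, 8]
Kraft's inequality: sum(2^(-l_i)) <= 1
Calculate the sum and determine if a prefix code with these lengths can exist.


Sum = 2^(-1) + 2^(-4) + 2^(-4) + 2^(-7) + 2^(-7) + 2^(-8)
    = 0.5 + 0.0625 + 0.0625 + 0.0078125 + 0.0078125 + 0.00390625
    = 165/256 = 0.64453125
Since 0.64453125 <= 1, Kraft's inequality IS satisfied.
A prefix code with these lengths CAN exist.

Kraft sum = 0.64453125. Satisfied.


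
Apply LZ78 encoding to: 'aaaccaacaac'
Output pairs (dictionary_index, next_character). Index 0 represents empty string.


LZ78 encoding steps:
Dictionary: {0: ''}
Step 1: w='' (idx 0), next='a' -> output (0, 'a'), add 'a' as idx 1
Step 2: w='a' (idx 1), next='a' -> output (1, 'a'), add 'aa' as idx 2
Step 3: w='' (idx 0), next='c' -> output (0, 'c'), add 'c' as idx 3
Step 4: w='c' (idx 3), next='a' -> output (3, 'a'), add 'ca' as idx 4
Step 5: w='a' (idx 1), next='c' -> output (1, 'c'), add 'ac' as idx 5
Step 6: w='aa' (idx 2), next='c' -> output (2, 'c'), add 'aac' as idx 6


Encoded: [(0, 'a'), (1, 'a'), (0, 'c'), (3, 'a'), (1, 'c'), (2, 'c')]


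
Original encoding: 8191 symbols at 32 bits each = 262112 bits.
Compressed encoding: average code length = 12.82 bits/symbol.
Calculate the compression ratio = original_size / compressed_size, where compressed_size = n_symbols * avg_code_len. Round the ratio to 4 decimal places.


original_size = n_symbols * orig_bits = 8191 * 32 = 262112 bits
compressed_size = n_symbols * avg_code_len = 8191 * 12.82 = 105008.62 bits
ratio = original_size / compressed_size = 262112 / 105008.62 = 2.4961

Compression ratio = 2.4961


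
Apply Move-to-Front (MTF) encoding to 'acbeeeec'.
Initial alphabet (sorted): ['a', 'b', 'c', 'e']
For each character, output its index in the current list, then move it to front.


MTF encoding:
'a': index 0 in ['a', 'b', 'c', 'e'] -> ['a', 'b', 'c', 'e']
'c': index 2 in ['a', 'b', 'c', 'e'] -> ['c', 'a', 'b', 'e']
'b': index 2 in ['c', 'a', 'b', 'e'] -> ['b', 'c', 'a', 'e']
'e': index 3 in ['b', 'c', 'a', 'e'] -> ['e', 'b', 'c', 'a']
'e': index 0 in ['e', 'b', 'c', 'a'] -> ['e', 'b', 'c', 'a']
'e': index 0 in ['e', 'b', 'c', 'a'] -> ['e', 'b', 'c', 'a']
'e': index 0 in ['e', 'b', 'c', 'a'] -> ['e', 'b', 'c', 'a']
'c': index 2 in ['e', 'b', 'c', 'a'] -> ['c', 'e', 'b', 'a']


Output: [0, 2, 2, 3, 0, 0, 0, 2]


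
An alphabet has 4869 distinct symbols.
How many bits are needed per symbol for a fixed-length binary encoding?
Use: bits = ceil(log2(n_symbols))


log2(4869) = 12.2494
Bracket: 2^12 = 4096 < 4869 <= 2^13 = 8192
So ceil(log2(4869)) = 13

bits = ceil(log2(4869)) = ceil(12.2494) = 13 bits


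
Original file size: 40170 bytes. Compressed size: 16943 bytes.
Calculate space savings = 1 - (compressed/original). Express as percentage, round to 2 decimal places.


ratio = compressed/original = 16943/40170 = 0.421782
savings = 1 - ratio = 1 - 0.421782 = 0.578218
as a percentage: 0.578218 * 100 = 57.82%

Space savings = 1 - 16943/40170 = 57.82%


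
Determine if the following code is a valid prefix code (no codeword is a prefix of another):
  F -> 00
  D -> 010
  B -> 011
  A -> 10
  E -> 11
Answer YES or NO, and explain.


Checking each pair (does one codeword prefix another?):
  F='00' vs D='010': no prefix
  F='00' vs B='011': no prefix
  F='00' vs A='10': no prefix
  F='00' vs E='11': no prefix
  D='010' vs F='00': no prefix
  D='010' vs B='011': no prefix
  D='010' vs A='10': no prefix
  D='010' vs E='11': no prefix
  B='011' vs F='00': no prefix
  B='011' vs D='010': no prefix
  B='011' vs A='10': no prefix
  B='011' vs E='11': no prefix
  A='10' vs F='00': no prefix
  A='10' vs D='010': no prefix
  A='10' vs B='011': no prefix
  A='10' vs E='11': no prefix
  E='11' vs F='00': no prefix
  E='11' vs D='010': no prefix
  E='11' vs B='011': no prefix
  E='11' vs A='10': no prefix
No violation found over all pairs.

YES -- this is a valid prefix code. No codeword is a prefix of any other codeword.


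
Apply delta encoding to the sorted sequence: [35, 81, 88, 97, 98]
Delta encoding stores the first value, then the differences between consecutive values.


First value: 35
Deltas:
  81 - 35 = 46
  88 - 81 = 7
  97 - 88 = 9
  98 - 97 = 1


Delta encoded: [35, 46, 7, 9, 1]


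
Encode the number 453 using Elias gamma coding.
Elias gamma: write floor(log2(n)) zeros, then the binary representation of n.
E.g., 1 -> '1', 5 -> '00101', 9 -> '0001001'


num_bits = floor(log2(453)) + 1 = 9
leading_zeros = num_bits - 1 = 8
binary(453) = 111000101

Elias gamma(453) = '00000000' + '111000101' = 00000000111000101 (17 bits)


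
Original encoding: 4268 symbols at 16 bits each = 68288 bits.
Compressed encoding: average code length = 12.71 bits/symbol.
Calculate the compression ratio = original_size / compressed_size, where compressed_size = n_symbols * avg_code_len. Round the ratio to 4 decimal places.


original_size = n_symbols * orig_bits = 4268 * 16 = 68288 bits
compressed_size = n_symbols * avg_code_len = 4268 * 12.71 = 54246.28 bits
ratio = original_size / compressed_size = 68288 / 54246.28 = 1.2589

Compression ratio = 1.2589


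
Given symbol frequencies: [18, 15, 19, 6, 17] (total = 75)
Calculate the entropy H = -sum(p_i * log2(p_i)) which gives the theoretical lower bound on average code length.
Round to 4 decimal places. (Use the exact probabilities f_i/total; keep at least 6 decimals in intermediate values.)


Per-symbol terms -p_i * log2(p_i) with p_i = f_i/75:
  p = 18/75 = 0.240000: log2(p) = -2.058894, -p*log2(p) = 0.494134
  p = 15/75 = 0.200000: log2(p) = -2.321928, -p*log2(p) = 0.464386
  p = 19/75 = 0.253333: log2(p) = -1.980891, -p*log2(p) = 0.501826
  p = 6/75 = 0.080000: log2(p) = -3.643856, -p*log2(p) = 0.291508
  p = 17/75 = 0.226667: log2(p) = -2.141356, -p*log2(p) = 0.485374
H = 0.494134 + 0.464386 + 0.501826 + 0.291508 + 0.485374 = 2.237228

H = 2.2372 bits/symbol
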